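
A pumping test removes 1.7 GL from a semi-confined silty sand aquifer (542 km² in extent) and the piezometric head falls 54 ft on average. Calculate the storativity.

A = 542 km² = 5.42 × 10^8 m²
Δh = 54 ft = 16.46 m
ΔV = 1.7 GL = 1.7 × 10^6 m³
S = ΔV / (A × Δh) = 1.7 × 10^6 m³ / (5.42 × 10^8 m² × 16.46 m) = 1.906 × 10^-4

S ≈ 1.9 × 10^-4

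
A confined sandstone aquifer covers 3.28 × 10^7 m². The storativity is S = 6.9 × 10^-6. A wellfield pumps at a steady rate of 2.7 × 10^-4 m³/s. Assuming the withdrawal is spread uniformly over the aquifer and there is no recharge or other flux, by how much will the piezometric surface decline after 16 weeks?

Q = 2.7 × 10^-4 m³/s = 23.33 m³/d
t = 16 weeks = 112 d
ΔV = Q × t = 23.33 m³/d × 112 d = 2613 m³
Δh = ΔV / (S × A) = 2613 / (6.9 × 10^-6 × 3.28 × 10^7) = 11.54 m

Δh ≈ 11.5 m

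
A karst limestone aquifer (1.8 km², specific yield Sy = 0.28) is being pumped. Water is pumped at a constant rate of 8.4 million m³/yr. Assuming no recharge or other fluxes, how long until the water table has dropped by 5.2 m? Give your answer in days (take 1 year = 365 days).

t ≈ 114 days

A = 1.8 km² = 1.8 × 10^6 m²
ΔV = Sy × A × Δh = 0.28 × 1.8 × 10^6 × 5.2 = 2.621 × 10^6 m³
Q = 8.4 million m³/yr = 23010 m³/d
t = ΔV / Q = 2.621 × 10^6 m³ / 23010 m³/d = 113.9 d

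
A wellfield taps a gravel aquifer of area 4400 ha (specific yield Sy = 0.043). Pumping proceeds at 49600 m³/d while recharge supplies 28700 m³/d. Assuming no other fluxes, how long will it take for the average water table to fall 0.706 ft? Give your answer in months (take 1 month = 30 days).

A = 4400 ha = 4.4 × 10^7 m²
Δh = 0.706 ft = 0.2152 m
ΔV = Sy × A × Δh = 0.043 × 4.4 × 10^7 × 0.2152 = 4.071 × 10^5 m³
Net withdrawal = 49600 − 28700 = 20900 m³/d
t = ΔV / Q = 4.071 × 10^5 m³ / 20900 m³/d = 19.48 d
t = 19.48 d ≈ 0.6493 months

t ≈ 0.649 months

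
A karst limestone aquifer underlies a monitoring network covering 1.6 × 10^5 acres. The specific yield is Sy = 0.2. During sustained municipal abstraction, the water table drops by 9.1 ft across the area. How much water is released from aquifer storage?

A = 1.6 × 10^5 acres = 6.475 × 10^8 m²
Δh = 9.1 ft = 2.774 m
ΔV = Sy × A × Δh = 0.2 × 6.475 × 10^8 m² × 2.774 m = 3.592 × 10^8 m³

ΔV ≈ 3.59 × 10^8 m³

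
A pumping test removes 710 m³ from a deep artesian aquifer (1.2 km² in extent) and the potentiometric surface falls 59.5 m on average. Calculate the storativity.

S ≈ 9.9 × 10^-6

A = 1.2 km² = 1.2 × 10^6 m²
S = ΔV / (A × Δh) = 710 m³ / (1.2 × 10^6 m² × 59.5 m) = 9.944 × 10^-6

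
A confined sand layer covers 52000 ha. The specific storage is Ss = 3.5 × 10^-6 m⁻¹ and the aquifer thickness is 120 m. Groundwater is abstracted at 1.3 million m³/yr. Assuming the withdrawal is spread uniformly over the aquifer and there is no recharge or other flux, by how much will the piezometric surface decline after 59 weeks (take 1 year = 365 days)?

S = Ss × b = 3.5 × 10^-6 m⁻¹ × 120 m = 4.2 × 10^-4
A = 52000 ha = 5.2 × 10^8 m²
Q = 1.3 million m³/yr = 3562 m³/d
t = 59 weeks = 413 d
ΔV = Q × t = 3562 m³/d × 413 d = 1.471 × 10^6 m³
Δh = ΔV / (S × A) = 1.471 × 10^6 / (4.2 × 10^-4 × 5.2 × 10^8) = 6.735 m

Δh ≈ 6.74 m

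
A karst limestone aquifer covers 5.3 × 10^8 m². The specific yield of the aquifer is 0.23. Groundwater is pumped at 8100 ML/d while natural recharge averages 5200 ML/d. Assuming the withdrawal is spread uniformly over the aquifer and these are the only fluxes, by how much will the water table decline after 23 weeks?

Δh ≈ 3.83 m

Net abstraction = 8100 − 5200 = 2900 ML/d
Q_net = 2900 ML/d = 2.9 × 10^6 m³/d
t = 23 weeks = 161 d
ΔV = Q × t = 2.9 × 10^6 m³/d × 161 d = 4.669 × 10^8 m³
Δh = ΔV / (Sy × A) = 4.669 × 10^8 / (0.23 × 5.3 × 10^8) = 3.83 m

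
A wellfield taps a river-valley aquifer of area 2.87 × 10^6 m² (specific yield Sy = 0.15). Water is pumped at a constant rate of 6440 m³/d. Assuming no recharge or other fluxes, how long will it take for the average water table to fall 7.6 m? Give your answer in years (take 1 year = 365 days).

ΔV = Sy × A × Δh = 0.15 × 2.87 × 10^6 × 7.6 = 3.272 × 10^6 m³
t = ΔV / Q = 3.272 × 10^6 m³ / 6440 m³/d = 508 d
t = 508 d ≈ 1.392 years

t ≈ 1.39 years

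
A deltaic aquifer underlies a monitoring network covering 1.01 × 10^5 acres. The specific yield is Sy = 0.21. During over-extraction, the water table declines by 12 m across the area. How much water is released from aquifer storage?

ΔV ≈ 1.03 × 10^9 m³

A = 1.01 × 10^5 acres = 4.087 × 10^8 m²
ΔV = Sy × A × Δh = 0.21 × 4.087 × 10^8 m² × 12 m = 1.03 × 10^9 m³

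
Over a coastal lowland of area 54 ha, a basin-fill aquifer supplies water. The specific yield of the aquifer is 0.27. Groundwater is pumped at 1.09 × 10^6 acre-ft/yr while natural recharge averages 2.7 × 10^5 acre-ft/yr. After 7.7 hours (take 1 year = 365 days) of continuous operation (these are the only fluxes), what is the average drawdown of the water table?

Δh ≈ 6.1 m

A = 54 ha = 5.4 × 10^5 m²
Net abstraction = 1.09 × 10^6 − 2.7 × 10^5 = 8.2 × 10^5 acre-ft/yr
Q_net = 8.2 × 10^5 acre-ft/yr = 2.771 × 10^6 m³/d
t = 7.7 hours = 0.3208 d
ΔV = Q × t = 2.771 × 10^6 m³/d × 0.3208 d = 8.891 × 10^5 m³
Δh = ΔV / (Sy × A) = 8.891 × 10^5 / (0.27 × 5.4 × 10^5) = 6.098 m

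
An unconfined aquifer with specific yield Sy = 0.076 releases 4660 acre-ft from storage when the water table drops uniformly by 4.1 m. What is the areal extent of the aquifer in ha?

ΔV = 4660 acre-ft = 5.748 × 10^6 m³
A = ΔV / (Sy × Δh) = 5.748 × 10^6 / (0.076 × 4.1) = 1.845 × 10^7 m²
A = 1.845 × 10^7 m² = 1845 ha

A ≈ 1840 ha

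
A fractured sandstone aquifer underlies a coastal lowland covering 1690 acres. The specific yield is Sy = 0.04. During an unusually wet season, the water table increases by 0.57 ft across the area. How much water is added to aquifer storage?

A = 1690 acres = 6.839 × 10^6 m²
Δh = 0.57 ft = 0.1737 m
ΔV = Sy × A × Δh = 0.04 × 6.839 × 10^6 m² × 0.1737 m = 47530 m³

ΔV ≈ 47500 m³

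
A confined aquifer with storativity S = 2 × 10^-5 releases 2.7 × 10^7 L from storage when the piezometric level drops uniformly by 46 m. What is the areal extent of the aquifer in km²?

ΔV = 2.7 × 10^7 L = 27000 m³
A = ΔV / (S × Δh) = 27000 / (2 × 10^-5 × 46) = 2.935 × 10^7 m²
A = 2.935 × 10^7 m² = 29.35 km²

A ≈ 29.3 km²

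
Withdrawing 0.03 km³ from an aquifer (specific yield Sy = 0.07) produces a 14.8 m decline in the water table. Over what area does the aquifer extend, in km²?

ΔV = 0.03 km³ = 3 × 10^7 m³
A = ΔV / (Sy × Δh) = 3 × 10^7 / (0.07 × 14.8) = 2.896 × 10^7 m²
A = 2.896 × 10^7 m² = 28.96 km²

A ≈ 29 km²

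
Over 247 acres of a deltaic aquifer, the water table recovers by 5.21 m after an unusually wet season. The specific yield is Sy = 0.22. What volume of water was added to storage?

ΔV ≈ 1.15 × 10^6 m³

A = 247 acres = 9.996 × 10^5 m²
ΔV = Sy × A × Δh = 0.22 × 9.996 × 10^5 m² × 5.21 m = 1.146 × 10^6 m³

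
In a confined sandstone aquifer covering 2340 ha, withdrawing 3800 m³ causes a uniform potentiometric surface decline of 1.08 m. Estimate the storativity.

A = 2340 ha = 2.34 × 10^7 m²
S = ΔV / (A × Δh) = 3800 m³ / (2.34 × 10^7 m² × 1.08 m) = 1.504 × 10^-4

S ≈ 1.5 × 10^-4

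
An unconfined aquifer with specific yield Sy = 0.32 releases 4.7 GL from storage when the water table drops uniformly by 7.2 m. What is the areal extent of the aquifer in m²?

ΔV = 4.7 GL = 4.7 × 10^6 m³
A = ΔV / (Sy × Δh) = 4.7 × 10^6 / (0.32 × 7.2) = 2.04 × 10^6 m²

A ≈ 2.04 × 10^6 m²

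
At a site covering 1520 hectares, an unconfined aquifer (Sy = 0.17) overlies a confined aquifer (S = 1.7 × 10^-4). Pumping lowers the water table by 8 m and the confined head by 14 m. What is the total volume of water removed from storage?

A = 1520 hectares = 1.52 × 10^7 m²
Unconfined: ΔV_u = Sy × A × Δh_u = 0.17 × 1.52 × 10^7 × 8 = 2.067 × 10^7 m³
Confined: ΔV_c = S × A × Δh_c = 1.7 × 10^-4 × 1.52 × 10^7 × 14 = 36180 m³
Total ΔV = 2.067 × 10^7 + 36180 = 2.071 × 10^7 m³

ΔV ≈ 2.07 × 10^7 m³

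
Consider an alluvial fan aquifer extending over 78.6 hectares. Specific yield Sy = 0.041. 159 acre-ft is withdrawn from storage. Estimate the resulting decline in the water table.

A = 78.6 hectares = 7.86 × 10^5 m²
ΔV = 159 acre-ft = 1.961 × 10^5 m³
Δh = ΔV / (Sy × A) = 1.961 × 10^5 m³ / (0.041 × 7.86 × 10^5 m²) = 6.086 m

Δh ≈ 6.09 m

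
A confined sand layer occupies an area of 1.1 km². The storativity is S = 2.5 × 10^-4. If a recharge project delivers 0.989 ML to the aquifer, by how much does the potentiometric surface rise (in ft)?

Δh ≈ 11.8 ft

A = 1.1 km² = 1.1 × 10^6 m²
ΔV = 0.989 ML = 989 m³
Δh = ΔV / (S × A) = 989 m³ / (2.5 × 10^-4 × 1.1 × 10^6 m²) = 3.596 m
Δh = 3.596 m = 11.8 ft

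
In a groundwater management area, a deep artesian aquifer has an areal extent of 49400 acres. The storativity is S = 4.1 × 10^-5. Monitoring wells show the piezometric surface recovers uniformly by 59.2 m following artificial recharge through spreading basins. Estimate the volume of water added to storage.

A = 49400 acres = 1.999 × 10^8 m²
ΔV = S × A × Δh = 4.1 × 10^-5 × 1.999 × 10^8 m² × 59.2 m = 4.852 × 10^5 m³

ΔV ≈ 4.85 × 10^5 m³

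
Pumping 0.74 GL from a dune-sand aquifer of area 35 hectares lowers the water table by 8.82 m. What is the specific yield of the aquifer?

A = 35 hectares = 3.5 × 10^5 m²
ΔV = 0.74 GL = 7.4 × 10^5 m³
Sy = ΔV / (A × Δh) = 7.4 × 10^5 m³ / (3.5 × 10^5 m² × 8.82 m) = 0.2397

Sy ≈ 0.24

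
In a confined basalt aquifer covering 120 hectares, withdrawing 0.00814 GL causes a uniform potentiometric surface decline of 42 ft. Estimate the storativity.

S ≈ 5.3 × 10^-4

A = 120 hectares = 1.2 × 10^6 m²
Δh = 42 ft = 12.8 m
ΔV = 0.00814 GL = 8140 m³
S = ΔV / (A × Δh) = 8140 m³ / (1.2 × 10^6 m² × 12.8 m) = 5.299 × 10^-4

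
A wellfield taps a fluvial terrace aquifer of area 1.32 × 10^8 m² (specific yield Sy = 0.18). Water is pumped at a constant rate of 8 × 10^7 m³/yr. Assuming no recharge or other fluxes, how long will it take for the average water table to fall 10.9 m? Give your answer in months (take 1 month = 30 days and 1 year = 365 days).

ΔV = Sy × A × Δh = 0.18 × 1.32 × 10^8 × 10.9 = 2.59 × 10^8 m³
Q = 8 × 10^7 m³/yr = 2.192 × 10^5 m³/d
t = ΔV / Q = 2.59 × 10^8 m³ / 2.192 × 10^5 m³/d = 1182 d
t = 1182 d ≈ 39.39 months

t ≈ 39.4 months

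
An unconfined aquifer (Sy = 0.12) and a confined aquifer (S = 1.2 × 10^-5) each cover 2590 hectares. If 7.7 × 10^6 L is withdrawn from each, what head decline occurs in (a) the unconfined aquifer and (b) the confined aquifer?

Δh_u ≈ 0.00248 m; Δh_c ≈ 24.8 m

A = 2590 hectares = 2.59 × 10^7 m²
ΔV = 7.7 × 10^6 L = 7700 m³
Unconfined: Δh_u = ΔV/(Sy·A) = 7700/(0.12 × 2.59 × 10^7) = 0.002477 m
Confined: Δh_c = ΔV/(S·A) = 7700/(1.2 × 10^-5 × 2.59 × 10^7) = 24.77 m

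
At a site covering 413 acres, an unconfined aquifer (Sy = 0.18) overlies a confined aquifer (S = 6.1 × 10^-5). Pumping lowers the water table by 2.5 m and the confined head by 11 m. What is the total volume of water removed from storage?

A = 413 acres = 1.671 × 10^6 m²
Unconfined: ΔV_u = Sy × A × Δh_u = 0.18 × 1.671 × 10^6 × 2.5 = 7.521 × 10^5 m³
Confined: ΔV_c = S × A × Δh_c = 6.1 × 10^-5 × 1.671 × 10^6 × 11 = 1121 m³
Total ΔV = 7.521 × 10^5 + 1121 = 7.532 × 10^5 m³

ΔV ≈ 7.53 × 10^5 m³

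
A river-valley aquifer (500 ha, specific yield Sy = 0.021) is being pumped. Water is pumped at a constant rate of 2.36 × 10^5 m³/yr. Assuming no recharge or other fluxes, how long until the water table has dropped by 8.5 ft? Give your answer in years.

t ≈ 1.15 years

A = 500 ha = 5 × 10^6 m²
Δh = 8.5 ft = 2.591 m
ΔV = Sy × A × Δh = 0.021 × 5 × 10^6 × 2.591 = 2.72 × 10^5 m³
Q = 2.36 × 10^5 m³/yr = 646.6 m³/d
t = ΔV / Q = 2.72 × 10^5 m³ / 646.6 m³/d = 420.7 d
t = 420.7 d ≈ 1.153 years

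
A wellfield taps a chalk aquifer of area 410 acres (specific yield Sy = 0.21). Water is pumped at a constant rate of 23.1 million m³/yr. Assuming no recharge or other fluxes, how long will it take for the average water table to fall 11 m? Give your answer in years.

A = 410 acres = 1.659 × 10^6 m²
ΔV = Sy × A × Δh = 0.21 × 1.659 × 10^6 × 11 = 3.833 × 10^6 m³
Q = 23.1 million m³/yr = 63290 m³/d
t = ΔV / Q = 3.833 × 10^6 m³ / 63290 m³/d = 60.56 d
t = 60.56 d ≈ 0.1659 years

t ≈ 0.166 years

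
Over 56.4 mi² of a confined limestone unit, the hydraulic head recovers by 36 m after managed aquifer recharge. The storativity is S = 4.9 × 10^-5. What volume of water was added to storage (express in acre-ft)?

A = 56.4 mi² = 1.461 × 10^8 m²
ΔV = S × A × Δh = 4.9 × 10^-5 × 1.461 × 10^8 m² × 36 m = 2.577 × 10^5 m³
ΔV = 2.577 × 10^5 m³ = 208.9 acre-ft

ΔV ≈ 209 acre-ft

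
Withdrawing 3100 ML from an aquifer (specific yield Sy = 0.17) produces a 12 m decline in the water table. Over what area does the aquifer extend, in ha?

ΔV = 3100 ML = 3.1 × 10^6 m³
A = ΔV / (Sy × Δh) = 3.1 × 10^6 / (0.17 × 12) = 1.52 × 10^6 m²
A = 1.52 × 10^6 m² = 152 ha

A ≈ 152 ha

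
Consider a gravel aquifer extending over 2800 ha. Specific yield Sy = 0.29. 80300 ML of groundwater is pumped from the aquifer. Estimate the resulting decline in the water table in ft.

Δh ≈ 32.4 ft

A = 2800 ha = 2.8 × 10^7 m²
ΔV = 80300 ML = 8.03 × 10^7 m³
Δh = ΔV / (Sy × A) = 8.03 × 10^7 m³ / (0.29 × 2.8 × 10^7 m²) = 9.889 m
Δh = 9.889 m = 32.44 ft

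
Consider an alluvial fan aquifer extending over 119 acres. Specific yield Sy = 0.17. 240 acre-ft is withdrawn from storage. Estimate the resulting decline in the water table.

Δh ≈ 3.62 m

A = 119 acres = 4.816 × 10^5 m²
ΔV = 240 acre-ft = 2.96 × 10^5 m³
Δh = ΔV / (Sy × A) = 2.96 × 10^5 m³ / (0.17 × 4.816 × 10^5 m²) = 3.616 m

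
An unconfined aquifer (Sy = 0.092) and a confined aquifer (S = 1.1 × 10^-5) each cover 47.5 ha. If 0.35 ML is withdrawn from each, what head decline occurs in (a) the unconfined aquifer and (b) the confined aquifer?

A = 47.5 ha = 4.75 × 10^5 m²
ΔV = 0.35 ML = 350 m³
Unconfined: Δh_u = ΔV/(Sy·A) = 350/(0.092 × 4.75 × 10^5) = 0.008009 m
Confined: Δh_c = ΔV/(S·A) = 350/(1.1 × 10^-5 × 4.75 × 10^5) = 66.99 m

Δh_u ≈ 0.00801 m; Δh_c ≈ 67 m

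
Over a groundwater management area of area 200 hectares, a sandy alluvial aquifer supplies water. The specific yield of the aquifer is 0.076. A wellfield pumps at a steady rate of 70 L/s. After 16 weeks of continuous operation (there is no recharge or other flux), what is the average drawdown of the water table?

Δh ≈ 4.46 m

A = 200 hectares = 2 × 10^6 m²
Q = 70 L/s = 6048 m³/d
t = 16 weeks = 112 d
ΔV = Q × t = 6048 m³/d × 112 d = 6.774 × 10^5 m³
Δh = ΔV / (Sy × A) = 6.774 × 10^5 / (0.076 × 2 × 10^6) = 4.456 m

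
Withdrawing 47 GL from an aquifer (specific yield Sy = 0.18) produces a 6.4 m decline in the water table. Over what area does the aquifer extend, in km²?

A ≈ 40.8 km²

ΔV = 47 GL = 4.7 × 10^7 m³
A = ΔV / (Sy × Δh) = 4.7 × 10^7 / (0.18 × 6.4) = 4.08 × 10^7 m²
A = 4.08 × 10^7 m² = 40.8 km²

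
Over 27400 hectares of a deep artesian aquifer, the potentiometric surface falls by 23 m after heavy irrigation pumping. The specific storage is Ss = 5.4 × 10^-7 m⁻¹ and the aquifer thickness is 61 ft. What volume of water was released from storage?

ΔV ≈ 63300 m³

b = 61 ft = 18.59 m
S = Ss × b = 5.4 × 10^-7 m⁻¹ × 18.59 m = 1.004 × 10^-5
A = 27400 hectares = 2.74 × 10^8 m²
ΔV = S × A × Δh = 1.004 × 10^-5 × 2.74 × 10^8 m² × 23 m = 63270 m³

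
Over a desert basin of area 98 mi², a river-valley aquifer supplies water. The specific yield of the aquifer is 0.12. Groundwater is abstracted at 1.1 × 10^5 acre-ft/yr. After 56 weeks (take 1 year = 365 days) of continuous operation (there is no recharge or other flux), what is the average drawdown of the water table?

Δh ≈ 4.78 m

A = 98 mi² = 2.538 × 10^8 m²
Q = 1.1 × 10^5 acre-ft/yr = 3.717 × 10^5 m³/d
t = 56 weeks = 392 d
ΔV = Q × t = 3.717 × 10^5 m³/d × 392 d = 1.457 × 10^8 m³
Δh = ΔV / (Sy × A) = 1.457 × 10^8 / (0.12 × 2.538 × 10^8) = 4.784 m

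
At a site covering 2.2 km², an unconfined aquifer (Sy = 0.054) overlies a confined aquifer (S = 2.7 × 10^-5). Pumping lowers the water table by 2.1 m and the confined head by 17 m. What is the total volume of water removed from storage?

A = 2.2 km² = 2.2 × 10^6 m²
Unconfined: ΔV_u = Sy × A × Δh_u = 0.054 × 2.2 × 10^6 × 2.1 = 2.495 × 10^5 m³
Confined: ΔV_c = S × A × Δh_c = 2.7 × 10^-5 × 2.2 × 10^6 × 17 = 1010 m³
Total ΔV = 2.495 × 10^5 + 1010 = 2.505 × 10^5 m³

ΔV ≈ 2.5 × 10^5 m³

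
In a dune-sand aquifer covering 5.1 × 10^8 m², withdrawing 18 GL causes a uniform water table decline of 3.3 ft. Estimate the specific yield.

Δh = 3.3 ft = 1.006 m
ΔV = 18 GL = 1.8 × 10^7 m³
Sy = ΔV / (A × Δh) = 1.8 × 10^7 m³ / (5.1 × 10^8 m² × 1.006 m) = 0.03509

Sy ≈ 0.035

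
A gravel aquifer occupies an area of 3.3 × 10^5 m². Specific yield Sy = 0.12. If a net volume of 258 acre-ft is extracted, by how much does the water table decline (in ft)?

ΔV = 258 acre-ft = 3.182 × 10^5 m³
Δh = ΔV / (Sy × A) = 3.182 × 10^5 m³ / (0.12 × 3.3 × 10^5 m²) = 8.036 m
Δh = 8.036 m = 26.37 ft

Δh ≈ 26.4 ft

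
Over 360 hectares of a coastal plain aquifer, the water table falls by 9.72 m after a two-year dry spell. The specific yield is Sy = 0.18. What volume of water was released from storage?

ΔV ≈ 6.3 × 10^6 m³

A = 360 hectares = 3.6 × 10^6 m²
ΔV = Sy × A × Δh = 0.18 × 3.6 × 10^6 m² × 9.72 m = 6.299 × 10^6 m³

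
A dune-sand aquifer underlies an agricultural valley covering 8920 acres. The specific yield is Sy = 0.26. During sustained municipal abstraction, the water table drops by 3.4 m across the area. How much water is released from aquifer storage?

A = 8920 acres = 3.61 × 10^7 m²
ΔV = Sy × A × Δh = 0.26 × 3.61 × 10^7 m² × 3.4 m = 3.191 × 10^7 m³

ΔV ≈ 3.19 × 10^7 m³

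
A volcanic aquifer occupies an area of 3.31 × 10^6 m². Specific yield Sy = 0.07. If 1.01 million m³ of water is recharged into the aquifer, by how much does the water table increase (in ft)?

Δh ≈ 14.3 ft

ΔV = 1.01 million m³ = 1.01 × 10^6 m³
Δh = ΔV / (Sy × A) = 1.01 × 10^6 m³ / (0.07 × 3.31 × 10^6 m²) = 4.359 m
Δh = 4.359 m = 14.3 ft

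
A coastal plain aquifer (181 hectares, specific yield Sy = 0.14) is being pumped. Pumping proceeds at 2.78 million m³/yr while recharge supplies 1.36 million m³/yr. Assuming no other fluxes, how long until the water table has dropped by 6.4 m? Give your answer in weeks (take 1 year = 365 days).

A = 181 hectares = 1.81 × 10^6 m²
ΔV = Sy × A × Δh = 0.14 × 1.81 × 10^6 × 6.4 = 1.622 × 10^6 m³
Net withdrawal = 2.78 − 1.36 = 1.42 million m³/yr = 3890 m³/d
t = ΔV / Q = 1.622 × 10^6 m³ / 3890 m³/d = 416.9 d
t = 416.9 d ≈ 59.55 weeks

t ≈ 59.6 weeks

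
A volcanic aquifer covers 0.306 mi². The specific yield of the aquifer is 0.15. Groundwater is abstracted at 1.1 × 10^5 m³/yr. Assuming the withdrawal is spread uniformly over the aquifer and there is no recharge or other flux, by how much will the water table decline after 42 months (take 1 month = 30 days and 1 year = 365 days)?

A = 0.306 mi² = 7.925 × 10^5 m²
Q = 1.1 × 10^5 m³/yr = 301.4 m³/d
t = 42 months = 1260 d
ΔV = Q × t = 301.4 m³/d × 1260 d = 3.797 × 10^5 m³
Δh = ΔV / (Sy × A) = 3.797 × 10^5 / (0.15 × 7.925 × 10^5) = 3.194 m

Δh ≈ 3.19 m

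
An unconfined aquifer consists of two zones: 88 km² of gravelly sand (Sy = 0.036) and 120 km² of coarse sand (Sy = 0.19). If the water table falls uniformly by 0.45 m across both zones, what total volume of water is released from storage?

A₁ = 88 km² = 8.8 × 10^7 m²; A₂ = 120 km² = 1.2 × 10^8 m²
ΔV₁ = 0.036 × 8.8 × 10^7 × 0.45 = 1.426 × 10^6 m³
ΔV₂ = 0.19 × 1.2 × 10^8 × 0.45 = 1.026 × 10^7 m³
ΔV = ΔV₁ + ΔV₂ = 1.169 × 10^7 m³

ΔV ≈ 1.17 × 10^7 m³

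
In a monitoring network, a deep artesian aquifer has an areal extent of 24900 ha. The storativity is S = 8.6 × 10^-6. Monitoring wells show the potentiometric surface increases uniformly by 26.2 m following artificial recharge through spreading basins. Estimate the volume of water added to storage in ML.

A = 24900 ha = 2.49 × 10^8 m²
ΔV = S × A × Δh = 8.6 × 10^-6 × 2.49 × 10^8 m² × 26.2 m = 56100 m³
ΔV = 56100 m³ = 56.1 ML

ΔV ≈ 56.1 ML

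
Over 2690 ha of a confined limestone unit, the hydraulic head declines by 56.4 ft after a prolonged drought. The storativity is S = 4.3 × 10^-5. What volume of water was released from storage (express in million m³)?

ΔV ≈ 0.0199 million m³

A = 2690 ha = 2.69 × 10^7 m²
Δh = 56.4 ft = 17.19 m
ΔV = S × A × Δh = 4.3 × 10^-5 × 2.69 × 10^7 m² × 17.19 m = 19880 m³
ΔV = 19880 m³ = 0.01988 million m³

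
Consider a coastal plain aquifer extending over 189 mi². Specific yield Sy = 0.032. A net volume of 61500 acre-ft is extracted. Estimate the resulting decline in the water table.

A = 189 mi² = 4.895 × 10^8 m²
ΔV = 61500 acre-ft = 7.586 × 10^7 m³
Δh = ΔV / (Sy × A) = 7.586 × 10^7 m³ / (0.032 × 4.895 × 10^8 m²) = 4.843 m

Δh ≈ 4.84 m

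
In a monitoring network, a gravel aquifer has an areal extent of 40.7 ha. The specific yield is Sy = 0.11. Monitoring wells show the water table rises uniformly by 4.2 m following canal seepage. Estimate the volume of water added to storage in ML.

A = 40.7 ha = 4.07 × 10^5 m²
ΔV = Sy × A × Δh = 0.11 × 4.07 × 10^5 m² × 4.2 m = 1.88 × 10^5 m³
ΔV = 1.88 × 10^5 m³ = 188 ML

ΔV ≈ 188 ML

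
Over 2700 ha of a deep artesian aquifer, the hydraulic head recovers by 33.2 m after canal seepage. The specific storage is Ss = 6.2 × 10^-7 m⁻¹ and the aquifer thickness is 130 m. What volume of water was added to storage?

ΔV ≈ 72200 m³

S = Ss × b = 6.2 × 10^-7 m⁻¹ × 130 m = 8.06 × 10^-5
A = 2700 ha = 2.7 × 10^7 m²
ΔV = S × A × Δh = 8.06 × 10^-5 × 2.7 × 10^7 m² × 33.2 m = 72250 m³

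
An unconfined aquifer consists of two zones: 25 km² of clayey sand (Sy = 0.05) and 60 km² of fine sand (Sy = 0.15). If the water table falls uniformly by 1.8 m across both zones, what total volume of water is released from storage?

ΔV ≈ 1.84 × 10^7 m³

A₁ = 25 km² = 2.5 × 10^7 m²; A₂ = 60 km² = 6 × 10^7 m²
ΔV₁ = 0.05 × 2.5 × 10^7 × 1.8 = 2.25 × 10^6 m³
ΔV₂ = 0.15 × 6 × 10^7 × 1.8 = 1.62 × 10^7 m³
ΔV = ΔV₁ + ΔV₂ = 1.845 × 10^7 m³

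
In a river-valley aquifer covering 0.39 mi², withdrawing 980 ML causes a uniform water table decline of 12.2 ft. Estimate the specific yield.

A = 0.39 mi² = 1.01 × 10^6 m²
Δh = 12.2 ft = 3.719 m
ΔV = 980 ML = 9.8 × 10^5 m³
Sy = ΔV / (A × Δh) = 9.8 × 10^5 m³ / (1.01 × 10^6 m² × 3.719 m) = 0.2609

Sy ≈ 0.26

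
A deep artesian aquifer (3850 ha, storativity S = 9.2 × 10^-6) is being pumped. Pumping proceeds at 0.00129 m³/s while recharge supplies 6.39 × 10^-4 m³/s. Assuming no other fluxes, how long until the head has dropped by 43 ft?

t ≈ 82.5 days

A = 3850 ha = 3.85 × 10^7 m²
Δh = 43 ft = 13.11 m
ΔV = S × A × Δh = 9.2 × 10^-6 × 3.85 × 10^7 × 13.11 = 4642 m³
Net withdrawal = 0.00129 − 6.39 × 10^-4 = 6.51 × 10^-4 m³/s = 56.25 m³/d
t = ΔV / Q = 4642 m³ / 56.25 m³/d = 82.53 d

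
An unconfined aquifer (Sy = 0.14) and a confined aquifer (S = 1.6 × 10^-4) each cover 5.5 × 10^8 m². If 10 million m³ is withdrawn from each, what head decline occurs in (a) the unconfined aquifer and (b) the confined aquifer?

Δh_u ≈ 0.13 m; Δh_c ≈ 114 m

ΔV = 10 million m³ = 1 × 10^7 m³
Unconfined: Δh_u = ΔV/(Sy·A) = 1 × 10^7/(0.14 × 5.5 × 10^8) = 0.1299 m
Confined: Δh_c = ΔV/(S·A) = 1 × 10^7/(1.6 × 10^-4 × 5.5 × 10^8) = 113.6 m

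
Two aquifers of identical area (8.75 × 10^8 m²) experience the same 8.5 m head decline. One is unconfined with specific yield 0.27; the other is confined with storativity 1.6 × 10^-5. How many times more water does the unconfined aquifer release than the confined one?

ΔV_u / ΔV_c ≈ 16900

Unconfined: ΔV_u = Sy × A × Δh = 0.27 × 8.75 × 10^8 × 8.5 = 2.008 × 10^9 m³
Confined: ΔV_c = S × A × Δh = 1.6 × 10^-5 × 8.75 × 10^8 × 8.5 = 1.19 × 10^5 m³
Ratio = ΔV_u / ΔV_c = Sy / S = 0.27 / 1.6 × 10^-5 = 16880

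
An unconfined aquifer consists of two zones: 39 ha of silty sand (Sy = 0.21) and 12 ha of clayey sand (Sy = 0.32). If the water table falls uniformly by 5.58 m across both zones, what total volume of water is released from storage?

ΔV ≈ 6.71 × 10^5 m³

A₁ = 39 ha = 3.9 × 10^5 m²; A₂ = 12 ha = 1.2 × 10^5 m²
ΔV₁ = 0.21 × 3.9 × 10^5 × 5.58 = 4.57 × 10^5 m³
ΔV₂ = 0.32 × 1.2 × 10^5 × 5.58 = 2.143 × 10^5 m³
ΔV = ΔV₁ + ΔV₂ = 6.713 × 10^5 m³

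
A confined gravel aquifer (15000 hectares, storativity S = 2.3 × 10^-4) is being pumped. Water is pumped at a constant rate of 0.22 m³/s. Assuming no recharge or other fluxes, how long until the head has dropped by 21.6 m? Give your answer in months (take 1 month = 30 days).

t ≈ 1.31 months

A = 15000 hectares = 1.5 × 10^8 m²
ΔV = S × A × Δh = 2.3 × 10^-4 × 1.5 × 10^8 × 21.6 = 7.452 × 10^5 m³
Q = 0.22 m³/s = 19010 m³/d
t = ΔV / Q = 7.452 × 10^5 m³ / 19010 m³/d = 39.2 d
t = 39.2 d ≈ 1.307 months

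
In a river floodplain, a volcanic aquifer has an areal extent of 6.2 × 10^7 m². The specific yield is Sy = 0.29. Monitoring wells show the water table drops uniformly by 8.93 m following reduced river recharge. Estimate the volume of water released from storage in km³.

ΔV = Sy × A × Δh = 0.29 × 6.2 × 10^7 m² × 8.93 m = 1.606 × 10^8 m³
ΔV = 1.606 × 10^8 m³ = 0.1606 km³

ΔV ≈ 0.161 km³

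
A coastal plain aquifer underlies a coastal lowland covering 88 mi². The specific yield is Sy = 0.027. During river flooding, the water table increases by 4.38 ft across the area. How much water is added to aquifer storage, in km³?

A = 88 mi² = 2.279 × 10^8 m²
Δh = 4.38 ft = 1.335 m
ΔV = Sy × A × Δh = 0.027 × 2.279 × 10^8 m² × 1.335 m = 8.215 × 10^6 m³
ΔV = 8.215 × 10^6 m³ = 0.008215 km³

ΔV ≈ 0.00822 km³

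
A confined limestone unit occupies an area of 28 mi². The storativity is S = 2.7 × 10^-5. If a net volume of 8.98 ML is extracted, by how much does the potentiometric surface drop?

A = 28 mi² = 7.252 × 10^7 m²
ΔV = 8.98 ML = 8980 m³
Δh = ΔV / (S × A) = 8980 m³ / (2.7 × 10^-5 × 7.252 × 10^7 m²) = 4.586 m

Δh ≈ 4.59 m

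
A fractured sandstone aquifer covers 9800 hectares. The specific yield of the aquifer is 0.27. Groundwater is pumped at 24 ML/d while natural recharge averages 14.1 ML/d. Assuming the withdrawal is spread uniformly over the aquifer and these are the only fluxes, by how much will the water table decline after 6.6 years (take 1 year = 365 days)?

Δh ≈ 0.901 m

A = 9800 hectares = 9.8 × 10^7 m²
Net abstraction = 24 − 14.1 = 9.9 ML/d
Q_net = 9.9 ML/d = 9900 m³/d
t = 6.6 years = 2409 d
ΔV = Q × t = 9900 m³/d × 2409 d = 2.385 × 10^7 m³
Δh = ΔV / (Sy × A) = 2.385 × 10^7 / (0.27 × 9.8 × 10^7) = 0.9013 m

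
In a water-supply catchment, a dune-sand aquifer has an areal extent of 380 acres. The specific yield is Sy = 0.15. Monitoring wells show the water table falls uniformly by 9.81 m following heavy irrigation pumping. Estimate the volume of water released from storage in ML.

ΔV ≈ 2260 ML

A = 380 acres = 1.538 × 10^6 m²
ΔV = Sy × A × Δh = 0.15 × 1.538 × 10^6 m² × 9.81 m = 2.263 × 10^6 m³
ΔV = 2.263 × 10^6 m³ = 2263 ML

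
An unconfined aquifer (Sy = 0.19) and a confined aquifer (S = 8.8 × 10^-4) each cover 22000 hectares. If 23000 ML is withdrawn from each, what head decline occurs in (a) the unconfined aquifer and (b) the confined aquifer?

Δh_u ≈ 0.55 m; Δh_c ≈ 119 m

A = 22000 hectares = 2.2 × 10^8 m²
ΔV = 23000 ML = 2.3 × 10^7 m³
Unconfined: Δh_u = ΔV/(Sy·A) = 2.3 × 10^7/(0.19 × 2.2 × 10^8) = 0.5502 m
Confined: Δh_c = ΔV/(S·A) = 2.3 × 10^7/(8.8 × 10^-4 × 2.2 × 10^8) = 118.8 m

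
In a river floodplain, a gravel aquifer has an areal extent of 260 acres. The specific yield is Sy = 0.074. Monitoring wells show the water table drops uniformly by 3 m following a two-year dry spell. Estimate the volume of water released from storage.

ΔV ≈ 2.34 × 10^5 m³

A = 260 acres = 1.052 × 10^6 m²
ΔV = Sy × A × Δh = 0.074 × 1.052 × 10^6 m² × 3 m = 2.336 × 10^5 m³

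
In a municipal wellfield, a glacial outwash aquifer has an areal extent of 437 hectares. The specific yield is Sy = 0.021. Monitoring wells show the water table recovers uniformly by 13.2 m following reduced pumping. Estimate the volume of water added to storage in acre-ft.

A = 437 hectares = 4.37 × 10^6 m²
ΔV = Sy × A × Δh = 0.021 × 4.37 × 10^6 m² × 13.2 m = 1.211 × 10^6 m³
ΔV = 1.211 × 10^6 m³ = 982.1 acre-ft

ΔV ≈ 982 acre-ft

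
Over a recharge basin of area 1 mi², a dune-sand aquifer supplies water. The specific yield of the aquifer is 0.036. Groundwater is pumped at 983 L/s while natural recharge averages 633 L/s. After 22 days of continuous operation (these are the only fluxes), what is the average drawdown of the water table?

A = 1 mi² = 2.59 × 10^6 m²
Net abstraction = 983 − 633 = 350 L/s
Q_net = 350 L/s = 30240 m³/d
ΔV = Q × t = 30240 m³/d × 22 d = 6.653 × 10^5 m³
Δh = ΔV / (Sy × A) = 6.653 × 10^5 / (0.036 × 2.59 × 10^6) = 7.135 m

Δh ≈ 7.14 m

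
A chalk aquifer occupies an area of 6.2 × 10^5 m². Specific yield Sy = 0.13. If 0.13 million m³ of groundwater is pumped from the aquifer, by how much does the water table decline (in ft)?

ΔV = 0.13 million m³ = 1.3 × 10^5 m³
Δh = ΔV / (Sy × A) = 1.3 × 10^5 m³ / (0.13 × 6.2 × 10^5 m²) = 1.613 m
Δh = 1.613 m = 5.292 ft

Δh ≈ 5.29 ft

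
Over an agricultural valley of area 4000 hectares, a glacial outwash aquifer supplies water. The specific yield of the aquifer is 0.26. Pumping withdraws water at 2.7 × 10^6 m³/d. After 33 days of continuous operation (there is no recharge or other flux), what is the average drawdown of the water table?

A = 4000 hectares = 4 × 10^7 m²
ΔV = Q × t = 2.7 × 10^6 m³/d × 33 d = 8.91 × 10^7 m³
Δh = ΔV / (Sy × A) = 8.91 × 10^7 / (0.26 × 4 × 10^7) = 8.567 m

Δh ≈ 8.57 m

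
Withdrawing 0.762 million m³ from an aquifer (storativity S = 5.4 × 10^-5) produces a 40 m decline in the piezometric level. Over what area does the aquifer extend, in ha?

ΔV = 0.762 million m³ = 7.62 × 10^5 m³
A = ΔV / (S × Δh) = 7.62 × 10^5 / (5.4 × 10^-5 × 40) = 3.528 × 10^8 m²
A = 3.528 × 10^8 m² = 35280 ha

A ≈ 35300 ha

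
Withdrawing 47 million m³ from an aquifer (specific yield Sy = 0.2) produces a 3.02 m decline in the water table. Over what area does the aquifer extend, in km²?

ΔV = 47 million m³ = 4.7 × 10^7 m³
A = ΔV / (Sy × Δh) = 4.7 × 10^7 / (0.2 × 3.02) = 7.781 × 10^7 m²
A = 7.781 × 10^7 m² = 77.81 km²

A ≈ 77.8 km²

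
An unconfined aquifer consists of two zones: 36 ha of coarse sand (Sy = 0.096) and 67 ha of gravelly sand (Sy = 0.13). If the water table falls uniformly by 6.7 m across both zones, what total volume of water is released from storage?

A₁ = 36 ha = 3.6 × 10^5 m²; A₂ = 67 ha = 6.7 × 10^5 m²
ΔV₁ = 0.096 × 3.6 × 10^5 × 6.7 = 2.316 × 10^5 m³
ΔV₂ = 0.13 × 6.7 × 10^5 × 6.7 = 5.836 × 10^5 m³
ΔV = ΔV₁ + ΔV₂ = 8.151 × 10^5 m³

ΔV ≈ 8.15 × 10^5 m³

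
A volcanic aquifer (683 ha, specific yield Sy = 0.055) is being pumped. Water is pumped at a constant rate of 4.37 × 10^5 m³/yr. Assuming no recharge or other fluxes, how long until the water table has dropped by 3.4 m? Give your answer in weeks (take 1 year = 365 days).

A = 683 ha = 6.83 × 10^6 m²
ΔV = Sy × A × Δh = 0.055 × 6.83 × 10^6 × 3.4 = 1.277 × 10^6 m³
Q = 4.37 × 10^5 m³/yr = 1197 m³/d
t = ΔV / Q = 1.277 × 10^6 m³ / 1197 m³/d = 1067 d
t = 1067 d ≈ 152.4 weeks

t ≈ 152 weeks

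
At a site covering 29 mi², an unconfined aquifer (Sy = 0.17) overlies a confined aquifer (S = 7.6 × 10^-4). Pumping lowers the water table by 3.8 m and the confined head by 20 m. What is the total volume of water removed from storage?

A = 29 mi² = 7.511 × 10^7 m²
Unconfined: ΔV_u = Sy × A × Δh_u = 0.17 × 7.511 × 10^7 × 3.8 = 4.852 × 10^7 m³
Confined: ΔV_c = S × A × Δh_c = 7.6 × 10^-4 × 7.511 × 10^7 × 20 = 1.142 × 10^6 m³
Total ΔV = 4.852 × 10^7 + 1.142 × 10^6 = 4.966 × 10^7 m³

ΔV ≈ 4.97 × 10^7 m³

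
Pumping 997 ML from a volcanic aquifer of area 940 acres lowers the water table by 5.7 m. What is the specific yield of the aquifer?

A = 940 acres = 3.804 × 10^6 m²
ΔV = 997 ML = 9.97 × 10^5 m³
Sy = ΔV / (A × Δh) = 9.97 × 10^5 m³ / (3.804 × 10^6 m² × 5.7 m) = 0.04598

Sy ≈ 0.046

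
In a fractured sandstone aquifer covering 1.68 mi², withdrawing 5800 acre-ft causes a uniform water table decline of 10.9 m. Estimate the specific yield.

Sy ≈ 0.15

A = 1.68 mi² = 4.351 × 10^6 m²
ΔV = 5800 acre-ft = 7.154 × 10^6 m³
Sy = ΔV / (A × Δh) = 7.154 × 10^6 m³ / (4.351 × 10^6 m² × 10.9 m) = 0.1508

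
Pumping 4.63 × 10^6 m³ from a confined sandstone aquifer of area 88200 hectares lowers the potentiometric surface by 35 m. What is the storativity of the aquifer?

A = 88200 hectares = 8.82 × 10^8 m²
S = ΔV / (A × Δh) = 4.63 × 10^6 m³ / (8.82 × 10^8 m² × 35 m) = 1.5 × 10^-4

S ≈ 1.5 × 10^-4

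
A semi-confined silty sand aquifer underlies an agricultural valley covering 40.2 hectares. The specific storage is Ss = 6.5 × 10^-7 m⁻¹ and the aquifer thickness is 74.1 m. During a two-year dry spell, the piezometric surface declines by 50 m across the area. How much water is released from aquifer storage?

ΔV ≈ 968 m³

S = Ss × b = 6.5 × 10^-7 m⁻¹ × 74.1 m = 4.816 × 10^-5
A = 40.2 hectares = 4.02 × 10^5 m²
ΔV = S × A × Δh = 4.816 × 10^-5 × 4.02 × 10^5 m² × 50 m = 968.1 m³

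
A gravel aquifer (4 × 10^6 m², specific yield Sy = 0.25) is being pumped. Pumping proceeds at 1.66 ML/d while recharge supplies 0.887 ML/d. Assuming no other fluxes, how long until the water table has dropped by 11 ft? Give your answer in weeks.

t ≈ 620 weeks

Δh = 11 ft = 3.353 m
ΔV = Sy × A × Δh = 0.25 × 4 × 10^6 × 3.353 = 3.353 × 10^6 m³
Net withdrawal = 1.66 − 0.887 = 0.773 ML/d = 773 m³/d
t = ΔV / Q = 3.353 × 10^6 m³ / 773 m³/d = 4337 d
t = 4337 d ≈ 619.6 weeks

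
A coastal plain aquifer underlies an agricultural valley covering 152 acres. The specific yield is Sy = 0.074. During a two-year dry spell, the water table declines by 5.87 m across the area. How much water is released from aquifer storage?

A = 152 acres = 6.151 × 10^5 m²
ΔV = Sy × A × Δh = 0.074 × 6.151 × 10^5 m² × 5.87 m = 2.672 × 10^5 m³

ΔV ≈ 2.67 × 10^5 m³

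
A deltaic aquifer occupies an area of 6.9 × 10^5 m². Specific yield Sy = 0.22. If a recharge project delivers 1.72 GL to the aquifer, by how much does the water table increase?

Δh ≈ 11.3 m

ΔV = 1.72 GL = 1.72 × 10^6 m³
Δh = ΔV / (Sy × A) = 1.72 × 10^6 m³ / (0.22 × 6.9 × 10^5 m²) = 11.33 m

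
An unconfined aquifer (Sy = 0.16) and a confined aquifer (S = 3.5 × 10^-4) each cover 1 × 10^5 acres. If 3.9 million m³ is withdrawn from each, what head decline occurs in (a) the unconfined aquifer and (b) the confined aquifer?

Δh_u ≈ 0.0602 m; Δh_c ≈ 27.5 m

A = 1 × 10^5 acres = 4.047 × 10^8 m²
ΔV = 3.9 million m³ = 3.9 × 10^6 m³
Unconfined: Δh_u = ΔV/(Sy·A) = 3.9 × 10^6/(0.16 × 4.047 × 10^8) = 0.06023 m
Confined: Δh_c = ΔV/(S·A) = 3.9 × 10^6/(3.5 × 10^-4 × 4.047 × 10^8) = 27.53 m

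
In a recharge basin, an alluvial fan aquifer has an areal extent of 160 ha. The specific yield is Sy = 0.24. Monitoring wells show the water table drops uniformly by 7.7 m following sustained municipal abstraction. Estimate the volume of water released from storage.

ΔV ≈ 2.96 × 10^6 m³

A = 160 ha = 1.6 × 10^6 m²
ΔV = Sy × A × Δh = 0.24 × 1.6 × 10^6 m² × 7.7 m = 2.957 × 10^6 m³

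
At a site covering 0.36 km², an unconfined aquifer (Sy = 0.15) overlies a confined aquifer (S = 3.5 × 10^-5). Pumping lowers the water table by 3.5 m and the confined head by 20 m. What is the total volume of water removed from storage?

A = 0.36 km² = 3.6 × 10^5 m²
Unconfined: ΔV_u = Sy × A × Δh_u = 0.15 × 3.6 × 10^5 × 3.5 = 1.89 × 10^5 m³
Confined: ΔV_c = S × A × Δh_c = 3.5 × 10^-5 × 3.6 × 10^5 × 20 = 252 m³
Total ΔV = 1.89 × 10^5 + 252 = 1.893 × 10^5 m³

ΔV ≈ 1.89 × 10^5 m³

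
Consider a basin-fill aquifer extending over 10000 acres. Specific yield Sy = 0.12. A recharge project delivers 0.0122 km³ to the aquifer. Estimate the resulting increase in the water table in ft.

Δh ≈ 8.24 ft

A = 10000 acres = 4.047 × 10^7 m²
ΔV = 0.0122 km³ = 1.22 × 10^7 m³
Δh = ΔV / (Sy × A) = 1.22 × 10^7 m³ / (0.12 × 4.047 × 10^7 m²) = 2.512 m
Δh = 2.512 m = 8.242 ft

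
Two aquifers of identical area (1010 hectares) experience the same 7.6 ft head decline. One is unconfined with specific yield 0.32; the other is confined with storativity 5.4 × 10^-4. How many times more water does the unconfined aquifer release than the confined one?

A = 1010 hectares = 1.01 × 10^7 m²
Δh = 7.6 ft = 2.316 m
Unconfined: ΔV_u = Sy × A × Δh = 0.32 × 1.01 × 10^7 × 2.316 = 7.487 × 10^6 m³
Confined: ΔV_c = S × A × Δh = 5.4 × 10^-4 × 1.01 × 10^7 × 2.316 = 12630 m³
Ratio = ΔV_u / ΔV_c = Sy / S = 0.32 / 5.4 × 10^-4 = 592.6

ΔV_u / ΔV_c ≈ 593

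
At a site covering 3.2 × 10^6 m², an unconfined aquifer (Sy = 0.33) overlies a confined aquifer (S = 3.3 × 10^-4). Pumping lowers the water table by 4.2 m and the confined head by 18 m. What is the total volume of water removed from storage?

ΔV ≈ 4.45 × 10^6 m³

Unconfined: ΔV_u = Sy × A × Δh_u = 0.33 × 3.2 × 10^6 × 4.2 = 4.435 × 10^6 m³
Confined: ΔV_c = S × A × Δh_c = 3.3 × 10^-4 × 3.2 × 10^6 × 18 = 19010 m³
Total ΔV = 4.435 × 10^6 + 19010 = 4.454 × 10^6 m³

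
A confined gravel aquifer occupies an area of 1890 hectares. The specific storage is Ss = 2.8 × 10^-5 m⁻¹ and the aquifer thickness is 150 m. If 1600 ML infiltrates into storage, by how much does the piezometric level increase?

S = Ss × b = 2.8 × 10^-5 m⁻¹ × 150 m = 4.2 × 10^-3
A = 1890 hectares = 1.89 × 10^7 m²
ΔV = 1600 ML = 1.6 × 10^6 m³
Δh = ΔV / (S × A) = 1.6 × 10^6 m³ / (0.0042 × 1.89 × 10^7 m²) = 20.16 m

Δh ≈ 20.2 m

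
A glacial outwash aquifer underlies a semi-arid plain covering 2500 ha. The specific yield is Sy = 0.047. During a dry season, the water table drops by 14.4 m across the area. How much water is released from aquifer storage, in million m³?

A = 2500 ha = 2.5 × 10^7 m²
ΔV = Sy × A × Δh = 0.047 × 2.5 × 10^7 m² × 14.4 m = 1.692 × 10^7 m³
ΔV = 1.692 × 10^7 m³ = 16.92 million m³

ΔV ≈ 16.9 million m³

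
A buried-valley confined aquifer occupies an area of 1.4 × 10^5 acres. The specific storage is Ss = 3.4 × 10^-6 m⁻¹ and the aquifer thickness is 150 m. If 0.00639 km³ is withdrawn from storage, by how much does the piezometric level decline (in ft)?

Δh ≈ 72.6 ft

S = Ss × b = 3.4 × 10^-6 m⁻¹ × 150 m = 5.1 × 10^-4
A = 1.4 × 10^5 acres = 5.666 × 10^8 m²
ΔV = 0.00639 km³ = 6.39 × 10^6 m³
Δh = ΔV / (S × A) = 6.39 × 10^6 m³ / (5.1 × 10^-4 × 5.666 × 10^8 m²) = 22.11 m
Δh = 22.11 m = 72.56 ft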